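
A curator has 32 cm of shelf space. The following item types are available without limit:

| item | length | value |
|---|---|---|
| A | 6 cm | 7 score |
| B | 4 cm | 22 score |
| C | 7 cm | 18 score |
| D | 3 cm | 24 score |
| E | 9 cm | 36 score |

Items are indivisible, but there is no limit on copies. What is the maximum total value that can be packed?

Best value-per-unit is D at 24/3, and filling with it alone uses length 10×3=30. No mix of the others beats 10×24 = 240.

240 score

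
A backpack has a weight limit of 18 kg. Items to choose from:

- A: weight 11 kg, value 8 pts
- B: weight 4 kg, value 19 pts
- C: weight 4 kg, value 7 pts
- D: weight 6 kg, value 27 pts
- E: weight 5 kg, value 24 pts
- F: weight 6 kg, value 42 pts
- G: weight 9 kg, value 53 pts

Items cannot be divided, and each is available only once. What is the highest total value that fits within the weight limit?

This is a 0/1 knapsack; check combinations near the capacity.
- B+E+G: weight 4+5+9=18, value 19+24+53=96
- F+G: weight 6+9=15, value 42+53=95
- D+E+F: weight 6+5+6=17, value 27+24+42=93
- B+D+F: weight 4+6+6=16, value 19+27+42=88
- B+E+F: weight 4+5+6=15, value 19+24+42=85
Best: 96 pts.

96 pts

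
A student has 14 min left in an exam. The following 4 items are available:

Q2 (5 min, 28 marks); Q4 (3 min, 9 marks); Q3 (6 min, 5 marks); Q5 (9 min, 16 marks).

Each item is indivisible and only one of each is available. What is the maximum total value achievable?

Check high-value combinations within 14 min:
- Q2+Q5: time 5+9=14, value 28+16=44
- Q2+Q4+Q3: time 5+3+6=14, value 28+9+5=42
- Q2+Q4: time 5+3=8, value 28+9=37
Best: 44 marks.

44 marks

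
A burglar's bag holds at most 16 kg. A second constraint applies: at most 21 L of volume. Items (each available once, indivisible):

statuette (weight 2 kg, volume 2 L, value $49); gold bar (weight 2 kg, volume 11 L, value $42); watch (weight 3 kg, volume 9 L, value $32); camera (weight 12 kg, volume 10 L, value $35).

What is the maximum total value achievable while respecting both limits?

$91

Feasible sets respecting both limits:
- statuette+gold bar: weight 4, volume 13, value 91
- statuette+camera: weight 14, volume 12, value 84
- statuette+watch: weight 5, volume 11, value 81
- gold bar+camera: weight 14, volume 21, value 77
Best: $91.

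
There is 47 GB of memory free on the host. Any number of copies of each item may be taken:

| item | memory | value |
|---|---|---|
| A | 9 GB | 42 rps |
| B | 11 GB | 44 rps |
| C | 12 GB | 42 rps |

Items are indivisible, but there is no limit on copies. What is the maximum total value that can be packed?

212 rps

Best value-per-unit is A at 42/9; filling with it alone gives 5×42 = 210.
Optimal mix: 4×A + 1×B → memory 47, value 212.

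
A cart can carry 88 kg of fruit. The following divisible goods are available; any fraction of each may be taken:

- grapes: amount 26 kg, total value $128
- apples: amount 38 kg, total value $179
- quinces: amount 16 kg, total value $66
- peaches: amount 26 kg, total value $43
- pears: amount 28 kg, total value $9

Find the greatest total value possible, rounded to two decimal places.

Take in order of value per unit:
- grapes (128/26 per unit): all 26 → value 128, running total 128.00
- apples (179/38 per unit): all 38 → value 179, running total 307.00
- quinces (66/16 per unit): all 16 → value 66, running total 373.00
- peaches (43/26 per unit): 8 of 26 → value 8×43/26 = 13.2308, running total 386.23
Total 386.23.

386.23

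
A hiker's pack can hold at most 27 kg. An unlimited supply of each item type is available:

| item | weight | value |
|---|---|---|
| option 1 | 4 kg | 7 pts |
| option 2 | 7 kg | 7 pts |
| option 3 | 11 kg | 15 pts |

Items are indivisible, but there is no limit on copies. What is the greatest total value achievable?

43 pts

Best value-per-unit is option 1 at 7/4; filling with it alone gives 6×7 = 42.
Optimal mix: 4×option 1 + 1×option 3 → weight 27, value 43.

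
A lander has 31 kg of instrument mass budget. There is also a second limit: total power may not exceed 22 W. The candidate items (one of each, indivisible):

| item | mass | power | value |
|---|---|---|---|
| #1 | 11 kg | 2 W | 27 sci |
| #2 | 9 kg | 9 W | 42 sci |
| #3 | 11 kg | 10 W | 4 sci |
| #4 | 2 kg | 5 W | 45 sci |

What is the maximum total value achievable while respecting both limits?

114 sci

Feasible sets respecting both limits:
- #1+#2+#4: mass 22, power 16, value 114
- #2+#4: mass 11, power 14, value 87
- #1+#3+#4: mass 24, power 17, value 76
Best: 114 sci.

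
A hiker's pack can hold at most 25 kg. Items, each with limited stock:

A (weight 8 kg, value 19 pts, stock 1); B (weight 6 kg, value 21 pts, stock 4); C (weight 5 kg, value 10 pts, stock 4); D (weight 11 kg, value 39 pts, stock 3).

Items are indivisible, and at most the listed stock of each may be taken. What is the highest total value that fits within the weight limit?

Top feasible selections:
- 4×B: weight 24, value 84
- 2×B + 1×D: weight 23, value 81
Best: 84 pts.

84 pts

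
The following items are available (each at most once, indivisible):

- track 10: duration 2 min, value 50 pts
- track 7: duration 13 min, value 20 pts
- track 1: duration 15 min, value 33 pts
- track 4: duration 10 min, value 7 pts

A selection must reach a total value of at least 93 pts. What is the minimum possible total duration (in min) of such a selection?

30

Subsets with value ≥ 93, sorted by total duration:
- track 10+track 7+track 1: duration 30, value 103
- track 10+track 7+track 1+track 4: duration 40, value 110
Minimum duration: 30 min.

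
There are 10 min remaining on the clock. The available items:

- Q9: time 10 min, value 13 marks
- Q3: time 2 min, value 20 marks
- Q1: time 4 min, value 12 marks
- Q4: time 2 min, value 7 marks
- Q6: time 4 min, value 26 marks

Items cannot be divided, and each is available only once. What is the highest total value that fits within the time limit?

Check high-value combinations within 10 min:
- Q3+Q1+Q6: time 2+4+4=10, value 20+12+26=58
- Q3+Q4+Q6: time 2+2+4=8, value 20+7+26=53
- Q3+Q6: time 2+4=6, value 20+26=46
- Q1+Q4+Q6: time 4+2+4=10, value 12+7+26=45
- Q3+Q1+Q4: time 2+4+2=8, value 20+12+7=39
Best: 58 marks.

58 marks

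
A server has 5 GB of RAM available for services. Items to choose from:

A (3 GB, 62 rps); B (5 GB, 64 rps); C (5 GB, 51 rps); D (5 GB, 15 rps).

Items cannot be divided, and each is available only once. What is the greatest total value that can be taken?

64 rps

Check high-value combinations within 5 GB:
- B: memory 5, value 64
- A: memory 3, value 62
- C: memory 5, value 51
Best: 64 rps.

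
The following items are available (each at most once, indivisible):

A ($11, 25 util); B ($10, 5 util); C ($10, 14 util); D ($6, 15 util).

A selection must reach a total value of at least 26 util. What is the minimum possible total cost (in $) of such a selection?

Subsets with value ≥ 26, sorted by total cost:
- C+D: cost 16, value 29
- A+D: cost 17, value 40
- A+C: cost 21, value 39
Minimum cost: 16 $.

16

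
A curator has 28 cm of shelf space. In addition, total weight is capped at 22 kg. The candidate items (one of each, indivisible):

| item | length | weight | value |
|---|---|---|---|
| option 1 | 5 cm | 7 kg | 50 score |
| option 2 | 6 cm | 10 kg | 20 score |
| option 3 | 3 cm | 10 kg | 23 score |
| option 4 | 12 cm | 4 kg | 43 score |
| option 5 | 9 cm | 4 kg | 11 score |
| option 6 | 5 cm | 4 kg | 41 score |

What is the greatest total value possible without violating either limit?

134 score

Feasible sets respecting both limits:
- option 1+option 4+option 6: length 22, weight 15, value 134
- option 1+option 3+option 4: length 20, weight 21, value 116
- option 1+option 3+option 6: length 13, weight 21, value 114
- option 1+option 2+option 4: length 23, weight 21, value 113
Best: 134 score.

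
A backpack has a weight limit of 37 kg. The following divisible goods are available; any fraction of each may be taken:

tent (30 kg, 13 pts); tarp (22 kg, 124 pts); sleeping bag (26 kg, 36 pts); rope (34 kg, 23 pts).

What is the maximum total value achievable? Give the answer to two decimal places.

Take in order of value per unit:
- tarp (124/22 per unit): all 22 → value 124, running total 124.00
- sleeping bag (36/26 per unit): 15 of 26 → value 15×36/26 = 20.7692, running total 144.77
Total 144.77.

144.77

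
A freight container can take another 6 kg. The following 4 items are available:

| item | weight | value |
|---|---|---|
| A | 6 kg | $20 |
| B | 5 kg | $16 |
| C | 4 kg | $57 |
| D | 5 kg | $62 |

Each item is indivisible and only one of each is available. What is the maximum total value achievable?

This is a 0/1 knapsack; check combinations near the capacity.
- D: weight 5, value 62
- C: weight 4, value 57
- A: weight 6, value 20
- B: weight 5, value 16
Best: $62.

$62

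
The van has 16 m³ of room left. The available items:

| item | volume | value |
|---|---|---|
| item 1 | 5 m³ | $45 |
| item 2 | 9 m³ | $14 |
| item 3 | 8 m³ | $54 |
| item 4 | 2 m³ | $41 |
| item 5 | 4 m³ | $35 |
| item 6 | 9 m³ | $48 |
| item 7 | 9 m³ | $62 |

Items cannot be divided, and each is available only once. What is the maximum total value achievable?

$148

Check high-value combinations within 16 m³:
- item 1+item 4+item 7: volume 5+2+9=16, value 45+41+62=148
- item 1+item 3+item 4: volume 5+8+2=15, value 45+54+41=140
- item 4+item 5+item 7: volume 2+4+9=15, value 41+35+62=138
- item 1+item 4+item 6: volume 5+2+9=16, value 45+41+48=134
- item 3+item 4+item 5: volume 8+2+4=14, value 54+41+35=130
Best: $148.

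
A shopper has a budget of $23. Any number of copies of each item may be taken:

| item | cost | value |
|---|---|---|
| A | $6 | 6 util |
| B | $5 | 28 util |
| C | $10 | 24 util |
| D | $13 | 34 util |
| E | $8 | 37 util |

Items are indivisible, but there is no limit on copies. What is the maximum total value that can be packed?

Best value-per-unit is B at 28/5; filling with it alone gives 4×28 = 112.
Optimal mix: 3×B + 1×E → cost 23, value 121.

121 util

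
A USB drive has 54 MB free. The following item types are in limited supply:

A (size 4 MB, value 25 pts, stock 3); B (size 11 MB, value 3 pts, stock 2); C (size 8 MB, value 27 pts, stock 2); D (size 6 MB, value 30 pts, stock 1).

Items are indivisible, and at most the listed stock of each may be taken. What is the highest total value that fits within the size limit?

Top feasible selections:
- 3×A + 1×B + 2×C + 1×D: size 45, value 162
- 3×A + 2×C + 1×D: size 34, value 159
- 2×A + 2×B + 2×C + 1×D: size 52, value 140
Best: 162 pts.

162 pts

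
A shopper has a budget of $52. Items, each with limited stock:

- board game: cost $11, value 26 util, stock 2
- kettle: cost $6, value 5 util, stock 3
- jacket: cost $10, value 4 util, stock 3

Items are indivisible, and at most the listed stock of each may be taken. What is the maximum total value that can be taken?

71 util

Best selections within cost 52 and stock limits:
- 2×board game + 3×kettle + 1×jacket: cost 50, value 71
- 2×board game + 3×kettle: cost 40, value 67
Best: 71 util.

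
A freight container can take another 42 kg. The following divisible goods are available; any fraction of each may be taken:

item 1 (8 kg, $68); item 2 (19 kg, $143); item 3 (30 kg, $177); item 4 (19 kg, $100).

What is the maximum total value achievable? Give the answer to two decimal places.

299.50

Take in order of value per unit:
- item 1 (68/8 per unit): all 8 → value 68, running total 68.00
- item 2 (143/19 per unit): all 19 → value 143, running total 211.00
- item 3 (177/30 per unit): 15 of 30 → value 15×177/30 = 88.5000, running total 299.50
Total 299.50.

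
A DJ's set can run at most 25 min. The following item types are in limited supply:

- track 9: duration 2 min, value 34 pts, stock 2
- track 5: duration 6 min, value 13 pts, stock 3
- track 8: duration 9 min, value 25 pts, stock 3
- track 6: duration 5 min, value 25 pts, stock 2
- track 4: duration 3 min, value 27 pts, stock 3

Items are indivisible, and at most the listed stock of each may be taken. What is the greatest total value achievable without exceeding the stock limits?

199 pts

Best selections within duration 25 and stock limits:
- 2×track 9 + 2×track 6 + 3×track 4: duration 23, value 199
- 2×track 9 + 1×track 5 + 1×track 6 + 3×track 4: duration 24, value 187
Best: 199 pts.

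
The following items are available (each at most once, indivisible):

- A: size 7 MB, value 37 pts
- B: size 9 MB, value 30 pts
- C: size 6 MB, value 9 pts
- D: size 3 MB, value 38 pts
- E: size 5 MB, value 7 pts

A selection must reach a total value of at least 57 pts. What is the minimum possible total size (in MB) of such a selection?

Subsets with value ≥ 57, sorted by total size:
- A+D: size 10, value 75
- B+D: size 12, value 68
- A+D+E: size 15, value 82
- A+C+D: size 16, value 84
Minimum size: 10 MB.

10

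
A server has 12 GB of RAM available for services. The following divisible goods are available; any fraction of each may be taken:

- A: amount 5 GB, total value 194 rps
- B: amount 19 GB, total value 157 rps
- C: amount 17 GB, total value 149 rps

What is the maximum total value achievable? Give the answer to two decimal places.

Take in order of value per unit:
- A (194/5 per unit): all 5 → value 194, running total 194.00
- C (149/17 per unit): 7 of 17 → value 7×149/17 = 61.3529, running total 255.35
Total 255.35.

255.35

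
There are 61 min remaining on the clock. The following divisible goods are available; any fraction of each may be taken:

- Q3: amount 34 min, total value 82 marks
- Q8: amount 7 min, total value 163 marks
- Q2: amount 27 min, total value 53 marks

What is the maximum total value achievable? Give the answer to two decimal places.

Take in order of value per unit:
- Q8 (163/7 per unit): all 7 → value 163, running total 163.00
- Q3 (82/34 per unit): all 34 → value 82, running total 245.00
- Q2 (53/27 per unit): 20 of 27 → value 20×53/27 = 39.2593, running total 284.26
Total 284.26.

284.26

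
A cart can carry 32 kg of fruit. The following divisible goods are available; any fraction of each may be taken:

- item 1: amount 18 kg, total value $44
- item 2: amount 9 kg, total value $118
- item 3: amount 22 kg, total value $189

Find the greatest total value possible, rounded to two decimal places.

Take in order of value per unit:
- item 2 (118/9 per unit): all 9 → value 118, running total 118.00
- item 3 (189/22 per unit): all 22 → value 189, running total 307.00
- item 1 (44/18 per unit): 1 of 18 → value 1×44/18 = 2.4444, running total 309.44
Total 309.44.

309.44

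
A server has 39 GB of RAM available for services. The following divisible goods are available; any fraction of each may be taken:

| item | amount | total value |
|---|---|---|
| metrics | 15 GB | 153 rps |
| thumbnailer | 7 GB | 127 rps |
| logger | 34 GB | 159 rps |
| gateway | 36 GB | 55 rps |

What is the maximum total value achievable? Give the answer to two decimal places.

Take in order of value per unit:
- thumbnailer (127/7 per unit): all 7 → value 127, running total 127.00
- metrics (153/15 per unit): all 15 → value 153, running total 280.00
- logger (159/34 per unit): 17 of 34 → value 17×159/34 = 79.5000, running total 359.50
Total 359.50.

359.50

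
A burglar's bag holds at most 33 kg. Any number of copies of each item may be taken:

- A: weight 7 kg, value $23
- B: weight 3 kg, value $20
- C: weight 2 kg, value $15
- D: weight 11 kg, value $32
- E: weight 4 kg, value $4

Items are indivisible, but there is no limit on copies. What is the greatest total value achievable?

Best value-per-unit is C at 15/2; filling with it alone gives 16×15 = 240.
Optimal mix: 1×B + 15×C → weight 33, value 245.

$245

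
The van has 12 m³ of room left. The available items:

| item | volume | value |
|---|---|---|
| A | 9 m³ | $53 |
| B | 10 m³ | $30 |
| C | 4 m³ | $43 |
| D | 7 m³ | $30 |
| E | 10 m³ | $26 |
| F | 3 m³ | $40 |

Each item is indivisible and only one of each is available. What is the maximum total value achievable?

$93

This is a 0/1 knapsack; check combinations near the capacity.
- A+F: volume 9+3=12, value 53+40=93
- C+F: volume 4+3=7, value 43+40=83
- C+D: volume 4+7=11, value 43+30=73
- D+F: volume 7+3=10, value 30+40=70
Best: $93.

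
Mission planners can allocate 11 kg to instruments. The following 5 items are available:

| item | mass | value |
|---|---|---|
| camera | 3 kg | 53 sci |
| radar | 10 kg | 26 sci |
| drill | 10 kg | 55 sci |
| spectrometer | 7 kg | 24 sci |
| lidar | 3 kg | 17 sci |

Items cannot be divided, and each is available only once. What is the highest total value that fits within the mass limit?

77 sci

Check high-value combinations within 11 kg:
- camera+spectrometer: mass 3+7=10, value 53+24=77
- camera+lidar: mass 3+3=6, value 53+17=70
- drill: mass 10, value 55
- camera: mass 3, value 53
Best: 77 sci.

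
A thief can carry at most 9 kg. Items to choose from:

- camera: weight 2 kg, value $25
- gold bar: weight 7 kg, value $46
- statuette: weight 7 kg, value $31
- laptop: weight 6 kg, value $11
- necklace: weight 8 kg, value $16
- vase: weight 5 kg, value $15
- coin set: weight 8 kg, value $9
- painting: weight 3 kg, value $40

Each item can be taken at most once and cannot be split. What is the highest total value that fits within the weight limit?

Check high-value combinations within 9 kg:
- camera+gold bar: weight 2+7=9, value 25+46=71
- camera+painting: weight 2+3=5, value 25+40=65
- camera+statuette: weight 2+7=9, value 25+31=56
Best: $71.

$71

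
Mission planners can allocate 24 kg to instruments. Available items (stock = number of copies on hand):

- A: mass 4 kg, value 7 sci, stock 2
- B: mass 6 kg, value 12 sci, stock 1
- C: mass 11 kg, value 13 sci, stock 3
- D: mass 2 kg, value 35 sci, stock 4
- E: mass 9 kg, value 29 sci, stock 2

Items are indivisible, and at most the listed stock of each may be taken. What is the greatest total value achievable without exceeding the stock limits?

Top feasible selections:
- 1×B + 4×D + 1×E: mass 23, value 181
- 1×A + 4×D + 1×E: mass 21, value 176
- 4×D + 1×E: mass 17, value 169
- 2×A + 1×B + 4×D: mass 22, value 166
Best: 181 sci.

181 sci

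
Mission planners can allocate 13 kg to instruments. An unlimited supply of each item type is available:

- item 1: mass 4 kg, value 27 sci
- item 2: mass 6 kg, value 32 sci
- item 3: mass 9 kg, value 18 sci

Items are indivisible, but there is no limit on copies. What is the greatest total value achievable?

Best value-per-unit is item 1 at 27/4, and filling with it alone uses mass 3×4=12. No mix of the others beats 3×27 = 81.

81 sci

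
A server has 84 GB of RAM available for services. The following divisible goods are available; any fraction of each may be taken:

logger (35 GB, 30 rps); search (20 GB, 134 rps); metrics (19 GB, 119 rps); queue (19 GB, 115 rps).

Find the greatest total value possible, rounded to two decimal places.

390.29

Take in order of value per unit:
- search (134/20 per unit): all 20 → value 134, running total 134.00
- metrics (119/19 per unit): all 19 → value 119, running total 253.00
- queue (115/19 per unit): all 19 → value 115, running total 368.00
- logger (30/35 per unit): 26 of 35 → value 26×30/35 = 22.2857, running total 390.29
Total 390.29.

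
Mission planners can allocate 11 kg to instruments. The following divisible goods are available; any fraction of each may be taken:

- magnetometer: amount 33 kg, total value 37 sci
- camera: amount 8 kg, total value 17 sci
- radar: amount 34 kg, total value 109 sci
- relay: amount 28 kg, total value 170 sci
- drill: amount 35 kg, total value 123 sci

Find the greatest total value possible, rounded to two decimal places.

Take in order of value per unit:
- relay (170/28 per unit): 11 of 28 → value 11×170/28 = 66.7857, running total 66.79
Total 66.79.

66.79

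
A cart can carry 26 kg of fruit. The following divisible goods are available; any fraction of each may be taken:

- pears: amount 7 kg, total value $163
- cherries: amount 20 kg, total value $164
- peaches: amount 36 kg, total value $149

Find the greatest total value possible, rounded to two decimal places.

Take in order of value per unit:
- pears (163/7 per unit): all 7 → value 163, running total 163.00
- cherries (164/20 per unit): 19 of 20 → value 19×164/20 = 155.8000, running total 318.80
Total 318.80.

318.80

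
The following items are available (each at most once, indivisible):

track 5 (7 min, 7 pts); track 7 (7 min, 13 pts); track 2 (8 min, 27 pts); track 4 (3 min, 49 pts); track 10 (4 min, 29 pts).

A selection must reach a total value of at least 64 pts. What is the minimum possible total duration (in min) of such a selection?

Subsets with value ≥ 64, sorted by total duration:
- track 4+track 10: duration 7, value 78
- track 2+track 4: duration 11, value 76
- track 7+track 4+track 10: duration 14, value 91
Minimum duration: 7 min.

7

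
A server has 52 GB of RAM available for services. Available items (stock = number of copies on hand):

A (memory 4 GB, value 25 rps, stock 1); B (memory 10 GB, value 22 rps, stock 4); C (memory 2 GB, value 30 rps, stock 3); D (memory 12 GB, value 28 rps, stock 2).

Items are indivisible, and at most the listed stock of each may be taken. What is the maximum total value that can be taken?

209 rps

Best selections within memory 52 and stock limits:
- 1×A + 3×B + 3×C + 1×D: memory 52, value 209
- 1×A + 4×B + 3×C: memory 50, value 203
- 1×A + 1×B + 3×C + 2×D: memory 44, value 193
Best: 209 rps.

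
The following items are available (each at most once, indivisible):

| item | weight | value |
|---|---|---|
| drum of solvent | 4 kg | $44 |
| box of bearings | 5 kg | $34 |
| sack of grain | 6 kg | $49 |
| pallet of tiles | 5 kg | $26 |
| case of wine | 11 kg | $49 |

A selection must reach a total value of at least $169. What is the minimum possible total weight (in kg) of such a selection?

Subsets with value ≥ 169, sorted by total weight:
- drum of solvent+box of bearings+sack of grain+case of wine: weight 26, value 176
- drum of solvent+box of bearings+sack of grain+pallet of tiles+case of wine: weight 31, value 202
Minimum weight: 26 kg.

26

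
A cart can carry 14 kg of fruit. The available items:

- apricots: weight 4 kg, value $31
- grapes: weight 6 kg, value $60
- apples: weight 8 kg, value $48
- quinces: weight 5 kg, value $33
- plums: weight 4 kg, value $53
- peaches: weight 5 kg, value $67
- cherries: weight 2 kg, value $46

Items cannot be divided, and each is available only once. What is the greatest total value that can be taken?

Check high-value combinations within 14 kg:
- grapes+peaches+cherries: weight 6+5+2=13, value 60+67+46=173
- plums+peaches+cherries: weight 4+5+2=11, value 53+67+46=166
- grapes+plums+cherries: weight 6+4+2=12, value 60+53+46=159
- quinces+plums+peaches: weight 5+4+5=14, value 33+53+67=153
Best: $173.

$173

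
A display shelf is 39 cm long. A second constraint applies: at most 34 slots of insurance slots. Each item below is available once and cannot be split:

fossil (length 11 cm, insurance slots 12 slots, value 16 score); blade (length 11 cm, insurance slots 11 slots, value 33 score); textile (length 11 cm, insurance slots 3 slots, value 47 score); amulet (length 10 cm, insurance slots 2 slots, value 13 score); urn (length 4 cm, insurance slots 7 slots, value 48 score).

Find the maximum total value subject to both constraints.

Feasible sets respecting both limits:
- fossil+blade+textile+urn: length 37, insurance slots 33, value 144
- blade+textile+amulet+urn: length 36, insurance slots 23, value 141
- blade+textile+urn: length 26, insurance slots 21, value 128
- fossil+textile+amulet+urn: length 36, insurance slots 24, value 124
Best: 144 score.

144 score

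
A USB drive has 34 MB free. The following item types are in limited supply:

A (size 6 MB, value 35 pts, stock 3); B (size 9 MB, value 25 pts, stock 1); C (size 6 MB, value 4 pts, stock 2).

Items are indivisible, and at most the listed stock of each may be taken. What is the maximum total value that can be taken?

Best selections within size 34 and stock limits:
- 3×A + 1×B + 1×C: size 33, value 134
- 3×A + 1×B: size 27, value 130
Best: 134 pts.

134 pts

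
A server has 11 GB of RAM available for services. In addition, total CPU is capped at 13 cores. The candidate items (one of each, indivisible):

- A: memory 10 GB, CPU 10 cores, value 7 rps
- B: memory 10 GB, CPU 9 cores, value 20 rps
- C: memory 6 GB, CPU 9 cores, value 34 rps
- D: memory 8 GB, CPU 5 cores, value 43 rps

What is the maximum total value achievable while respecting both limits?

43 rps

Feasible sets respecting both limits:
- D: memory 8, CPU 5, value 43
- C: memory 6, CPU 9, value 34
- B: memory 10, CPU 9, value 20
Best: 43 rps.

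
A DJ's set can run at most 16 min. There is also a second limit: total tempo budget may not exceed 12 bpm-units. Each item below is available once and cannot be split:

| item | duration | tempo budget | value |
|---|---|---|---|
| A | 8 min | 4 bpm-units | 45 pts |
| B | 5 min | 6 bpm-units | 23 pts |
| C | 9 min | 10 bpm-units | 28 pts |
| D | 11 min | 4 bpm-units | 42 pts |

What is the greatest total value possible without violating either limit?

Feasible sets respecting both limits:
- A+B: duration 13, tempo budget 10, value 68
- B+D: duration 16, tempo budget 10, value 65
- A: duration 8, tempo budget 4, value 45
Best: 68 pts.

68 pts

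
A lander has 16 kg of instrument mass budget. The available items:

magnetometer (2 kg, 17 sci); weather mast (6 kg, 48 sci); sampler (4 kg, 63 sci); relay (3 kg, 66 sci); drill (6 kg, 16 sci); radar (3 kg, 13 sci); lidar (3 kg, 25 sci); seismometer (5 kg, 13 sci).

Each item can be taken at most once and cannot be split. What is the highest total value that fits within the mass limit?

202 sci

This is a 0/1 knapsack; check combinations near the capacity.
- weather mast+sampler+relay+lidar: mass 6+4+3+3=16, value 48+63+66+25=202
- magnetometer+weather mast+sampler+relay: mass 2+6+4+3=15, value 17+48+63+66=194
- weather mast+sampler+relay+radar: mass 6+4+3+3=16, value 48+63+66+13=190
- magnetometer+sampler+relay+radar+lidar: mass 2+4+3+3+3=15, value 17+63+66+13+25=184
Best: 202 sci.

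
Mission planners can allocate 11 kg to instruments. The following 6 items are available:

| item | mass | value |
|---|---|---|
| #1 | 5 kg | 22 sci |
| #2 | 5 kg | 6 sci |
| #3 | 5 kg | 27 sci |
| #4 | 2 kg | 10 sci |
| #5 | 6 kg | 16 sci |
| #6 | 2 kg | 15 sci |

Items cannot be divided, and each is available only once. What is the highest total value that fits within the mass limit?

52 sci

Check high-value combinations within 11 kg:
- #3+#4+#6: mass 5+2+2=9, value 27+10+15=52
- #1+#3: mass 5+5=10, value 22+27=49
- #1+#4+#6: mass 5+2+2=9, value 22+10+15=47
- #3+#5: mass 5+6=11, value 27+16=43
- #3+#6: mass 5+2=7, value 27+15=42
Best: 52 sci.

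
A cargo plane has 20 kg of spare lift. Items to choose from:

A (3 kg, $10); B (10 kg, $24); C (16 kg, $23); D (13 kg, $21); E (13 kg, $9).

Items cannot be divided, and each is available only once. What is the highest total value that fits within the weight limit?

$34

Check high-value combinations within 20 kg:
- A+B: weight 3+10=13, value 10+24=34
- A+C: weight 3+16=19, value 10+23=33
- A+D: weight 3+13=16, value 10+21=31
Best: $34.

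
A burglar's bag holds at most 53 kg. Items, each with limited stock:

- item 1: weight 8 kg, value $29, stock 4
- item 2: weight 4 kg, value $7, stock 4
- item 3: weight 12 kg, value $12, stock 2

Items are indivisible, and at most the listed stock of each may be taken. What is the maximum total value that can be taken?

Top feasible selections:
- 4×item 1 + 4×item 2: weight 48, value 144
- 4×item 1 + 2×item 2 + 1×item 3: weight 52, value 142
- 4×item 1 + 3×item 2: weight 44, value 137
Best: $144.

$144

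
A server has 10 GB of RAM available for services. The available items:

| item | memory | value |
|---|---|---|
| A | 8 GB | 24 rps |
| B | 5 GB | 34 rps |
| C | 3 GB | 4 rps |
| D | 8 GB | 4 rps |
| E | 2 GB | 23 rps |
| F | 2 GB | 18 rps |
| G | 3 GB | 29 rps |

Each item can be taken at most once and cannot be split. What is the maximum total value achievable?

Check high-value combinations within 10 GB:
- B+E+G: memory 5+2+3=10, value 34+23+29=86
- B+F+G: memory 5+2+3=10, value 34+18+29=81
- B+E+F: memory 5+2+2=9, value 34+23+18=75
- C+E+F+G: memory 3+2+2+3=10, value 4+23+18+29=74
- E+F+G: memory 2+2+3=7, value 23+18+29=70
Best: 86 rps.

86 rps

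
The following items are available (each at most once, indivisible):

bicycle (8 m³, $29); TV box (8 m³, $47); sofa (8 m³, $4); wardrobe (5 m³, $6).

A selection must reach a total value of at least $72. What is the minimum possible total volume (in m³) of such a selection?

16

Subsets with value ≥ 72, sorted by total volume:
- bicycle+TV box: volume 16, value 76
- bicycle+TV box+wardrobe: volume 21, value 82
- bicycle+TV box+sofa: volume 24, value 80
- bicycle+TV box+sofa+wardrobe: volume 29, value 86
Minimum volume: 16 m³.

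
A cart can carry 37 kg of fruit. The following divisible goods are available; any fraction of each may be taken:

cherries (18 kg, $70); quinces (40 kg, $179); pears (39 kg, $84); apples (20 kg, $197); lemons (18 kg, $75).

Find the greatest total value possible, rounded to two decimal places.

273.08

Take in order of value per unit:
- apples (197/20 per unit): all 20 → value 197, running total 197.00
- quinces (179/40 per unit): 17 of 40 → value 17×179/40 = 76.0750, running total 273.08
Total 273.08.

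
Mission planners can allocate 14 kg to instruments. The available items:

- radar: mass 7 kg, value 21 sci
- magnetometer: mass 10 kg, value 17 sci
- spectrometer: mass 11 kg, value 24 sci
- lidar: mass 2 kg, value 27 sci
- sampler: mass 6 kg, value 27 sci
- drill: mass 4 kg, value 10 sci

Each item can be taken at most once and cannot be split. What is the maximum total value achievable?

64 sci

Check high-value combinations within 14 kg:
- lidar+sampler+drill: mass 2+6+4=12, value 27+27+10=64
- radar+lidar+drill: mass 7+2+4=13, value 21+27+10=58
- lidar+sampler: mass 2+6=8, value 27+27=54
- spectrometer+lidar: mass 11+2=13, value 24+27=51
- radar+lidar: mass 7+2=9, value 21+27=48
Best: 64 sci.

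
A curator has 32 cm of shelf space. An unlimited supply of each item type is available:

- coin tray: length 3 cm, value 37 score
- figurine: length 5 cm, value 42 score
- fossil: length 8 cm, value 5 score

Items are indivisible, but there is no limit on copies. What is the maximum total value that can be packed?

Best value-per-unit is coin tray at 37/3; filling with it alone gives 10×37 = 370.
Optimal mix: 9×coin tray + 1×figurine → length 32, value 375.

375 score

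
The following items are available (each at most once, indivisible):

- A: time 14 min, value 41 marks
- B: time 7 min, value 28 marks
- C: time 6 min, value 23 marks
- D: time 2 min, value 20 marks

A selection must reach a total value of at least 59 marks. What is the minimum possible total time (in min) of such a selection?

Subsets with value ≥ 59, sorted by total time:
- B+C+D: time 15, value 71
- A+D: time 16, value 61
Minimum time: 15 min.

15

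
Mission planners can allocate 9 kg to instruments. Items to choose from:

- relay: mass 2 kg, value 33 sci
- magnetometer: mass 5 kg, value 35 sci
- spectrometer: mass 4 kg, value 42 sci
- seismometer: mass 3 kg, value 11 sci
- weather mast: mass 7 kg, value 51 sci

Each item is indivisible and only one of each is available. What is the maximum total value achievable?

Check high-value combinations within 9 kg:
- relay+spectrometer+seismometer: mass 2+4+3=9, value 33+42+11=86
- relay+weather mast: mass 2+7=9, value 33+51=84
- magnetometer+spectrometer: mass 5+4=9, value 35+42=77
- relay+spectrometer: mass 2+4=6, value 33+42=75
- relay+magnetometer: mass 2+5=7, value 33+35=68
Best: 86 sci.

86 sci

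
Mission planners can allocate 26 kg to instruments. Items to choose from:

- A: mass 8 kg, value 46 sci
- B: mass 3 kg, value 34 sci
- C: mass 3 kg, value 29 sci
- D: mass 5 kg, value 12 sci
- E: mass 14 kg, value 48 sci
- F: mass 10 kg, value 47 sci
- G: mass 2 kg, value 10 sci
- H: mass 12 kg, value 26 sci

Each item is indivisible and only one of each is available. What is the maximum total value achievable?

166 sci

Check high-value combinations within 26 kg:
- A+B+C+F+G: mass 8+3+3+10+2=26, value 46+34+29+47+10=166
- A+B+C+F: mass 8+3+3+10=24, value 46+34+29+47=156
- A+B+D+F: mass 8+3+5+10=26, value 46+34+12+47=139
- A+B+F+G: mass 8+3+10+2=23, value 46+34+47+10=137
- A+B+C+H: mass 8+3+3+12=26, value 46+34+29+26=135
Best: 166 sci.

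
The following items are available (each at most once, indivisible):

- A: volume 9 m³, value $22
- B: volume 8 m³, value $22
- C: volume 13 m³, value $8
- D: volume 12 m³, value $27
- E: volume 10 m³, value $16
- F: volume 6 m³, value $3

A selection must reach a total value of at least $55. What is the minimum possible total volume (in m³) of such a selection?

Subsets with value ≥ 55, sorted by total volume:
- A+B+E: volume 27, value 60
- A+B+D: volume 29, value 71
Minimum volume: 27 m³.

27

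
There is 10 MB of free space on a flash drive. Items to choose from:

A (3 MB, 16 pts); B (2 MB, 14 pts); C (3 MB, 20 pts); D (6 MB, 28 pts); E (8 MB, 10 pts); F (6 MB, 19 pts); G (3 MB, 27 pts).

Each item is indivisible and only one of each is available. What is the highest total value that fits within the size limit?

Check high-value combinations within 10 MB:
- A+C+G: size 3+3+3=9, value 16+20+27=63
- B+C+G: size 2+3+3=8, value 14+20+27=61
- A+B+G: size 3+2+3=8, value 16+14+27=57
Best: 63 pts.

63 pts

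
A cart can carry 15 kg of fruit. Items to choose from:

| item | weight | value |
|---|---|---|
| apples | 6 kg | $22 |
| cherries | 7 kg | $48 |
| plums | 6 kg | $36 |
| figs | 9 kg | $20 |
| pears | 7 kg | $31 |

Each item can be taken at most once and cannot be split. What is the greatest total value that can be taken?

Check high-value combinations within 15 kg:
- cherries+plums: weight 7+6=13, value 48+36=84
- cherries+pears: weight 7+7=14, value 48+31=79
- apples+cherries: weight 6+7=13, value 22+48=70
- plums+pears: weight 6+7=13, value 36+31=67
- apples+plums: weight 6+6=12, value 22+36=58
Best: $84.

$84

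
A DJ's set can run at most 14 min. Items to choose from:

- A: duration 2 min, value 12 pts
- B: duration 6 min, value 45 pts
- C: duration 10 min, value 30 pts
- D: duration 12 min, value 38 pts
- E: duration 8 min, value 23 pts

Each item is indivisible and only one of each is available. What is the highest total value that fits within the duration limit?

68 pts

Check high-value combinations within 14 min:
- B+E: duration 6+8=14, value 45+23=68
- A+B: duration 2+6=8, value 12+45=57
- A+D: duration 2+12=14, value 12+38=50
Best: 68 pts.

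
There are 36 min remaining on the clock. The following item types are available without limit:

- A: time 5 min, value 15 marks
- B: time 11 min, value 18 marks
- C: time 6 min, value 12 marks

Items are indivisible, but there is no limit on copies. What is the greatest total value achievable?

105 marks

Best value-per-unit is A at 15/5, and filling with it alone uses time 7×5=35. No mix of the others beats 7×15 = 105.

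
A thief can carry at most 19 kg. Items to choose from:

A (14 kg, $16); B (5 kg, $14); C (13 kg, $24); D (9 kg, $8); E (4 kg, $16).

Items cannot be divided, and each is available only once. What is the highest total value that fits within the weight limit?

$40

Check high-value combinations within 19 kg:
- C+E: weight 13+4=17, value 24+16=40
- B+C: weight 5+13=18, value 14+24=38
- B+D+E: weight 5+9+4=18, value 14+8+16=38
- A+E: weight 14+4=18, value 16+16=32
Best: $40.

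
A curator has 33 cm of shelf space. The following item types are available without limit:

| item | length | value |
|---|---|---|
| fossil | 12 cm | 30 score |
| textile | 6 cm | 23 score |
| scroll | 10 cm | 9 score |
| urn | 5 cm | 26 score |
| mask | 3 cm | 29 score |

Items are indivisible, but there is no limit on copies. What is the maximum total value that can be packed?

Best value-per-unit is mask at 29/3, and filling with it alone uses length 11×3=33. No mix of the others beats 11×29 = 319.

319 score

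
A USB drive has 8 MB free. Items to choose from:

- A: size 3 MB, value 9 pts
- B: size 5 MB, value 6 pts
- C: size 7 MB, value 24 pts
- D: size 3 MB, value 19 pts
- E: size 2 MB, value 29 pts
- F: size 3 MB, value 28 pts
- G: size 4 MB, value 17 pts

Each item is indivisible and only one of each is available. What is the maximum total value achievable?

Check high-value combinations within 8 MB:
- D+E+F: size 3+2+3=8, value 19+29+28=76
- A+E+F: size 3+2+3=8, value 9+29+28=66
- E+F: size 2+3=5, value 29+28=57
- A+D+E: size 3+3+2=8, value 9+19+29=57
Best: 76 pts.

76 pts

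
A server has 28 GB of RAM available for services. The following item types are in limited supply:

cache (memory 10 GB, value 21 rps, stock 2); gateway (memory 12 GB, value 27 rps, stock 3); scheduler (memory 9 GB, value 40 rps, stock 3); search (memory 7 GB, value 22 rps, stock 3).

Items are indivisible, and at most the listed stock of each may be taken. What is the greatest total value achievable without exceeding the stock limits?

120 rps

Best selections within memory 28 and stock limits:
- 3×scheduler: memory 27, value 120
- 2×scheduler + 1×search: memory 25, value 102
- 1×cache + 2×scheduler: memory 28, value 101
Best: 120 rps.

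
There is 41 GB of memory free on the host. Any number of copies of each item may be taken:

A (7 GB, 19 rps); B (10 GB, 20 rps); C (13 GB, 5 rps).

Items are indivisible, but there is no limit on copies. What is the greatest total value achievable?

Best value-per-unit is A at 19/7; filling with it alone gives 5×19 = 95.
Optimal mix: 3×A + 2×B → memory 41, value 97.

97 rps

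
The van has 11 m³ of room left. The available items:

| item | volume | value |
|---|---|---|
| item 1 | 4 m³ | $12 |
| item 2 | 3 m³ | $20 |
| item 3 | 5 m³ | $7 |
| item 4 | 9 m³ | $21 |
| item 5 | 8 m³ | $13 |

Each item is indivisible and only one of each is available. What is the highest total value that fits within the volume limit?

Check high-value combinations within 11 m³:
- item 2+item 5: volume 3+8=11, value 20+13=33
- item 1+item 2: volume 4+3=7, value 12+20=32
- item 2+item 3: volume 3+5=8, value 20+7=27
- item 4: volume 9, value 21
- item 2: volume 3, value 20
Best: $33.

$33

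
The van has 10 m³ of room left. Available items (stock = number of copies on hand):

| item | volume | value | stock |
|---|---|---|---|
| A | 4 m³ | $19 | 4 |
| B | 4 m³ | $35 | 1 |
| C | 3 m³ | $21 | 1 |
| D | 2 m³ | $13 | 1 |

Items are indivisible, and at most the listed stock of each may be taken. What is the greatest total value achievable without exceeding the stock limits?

$69

Best selections within volume 10 and stock limits:
- 1×B + 1×C + 1×D: volume 9, value 69
- 1×A + 1×B + 1×D: volume 10, value 67
- 1×B + 1×C: volume 7, value 56
Best: $69.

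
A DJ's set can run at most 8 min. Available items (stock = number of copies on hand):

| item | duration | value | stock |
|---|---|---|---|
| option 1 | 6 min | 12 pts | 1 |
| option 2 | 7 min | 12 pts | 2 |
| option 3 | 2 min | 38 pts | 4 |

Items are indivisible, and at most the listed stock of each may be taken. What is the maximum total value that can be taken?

152 pts

Best selections within duration 8 and stock limits:
- 4×option 3: duration 8, value 152
- 3×option 3: duration 6, value 114
- 2×option 3: duration 4, value 76
Best: 152 pts.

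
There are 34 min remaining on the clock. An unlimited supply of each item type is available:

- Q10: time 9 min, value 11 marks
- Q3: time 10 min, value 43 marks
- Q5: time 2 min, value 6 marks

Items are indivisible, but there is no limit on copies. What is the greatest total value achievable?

141 marks

Best value-per-unit is Q3 at 43/10; filling with it alone gives 3×43 = 129.
Optimal mix: 3×Q3 + 2×Q5 → time 34, value 141.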